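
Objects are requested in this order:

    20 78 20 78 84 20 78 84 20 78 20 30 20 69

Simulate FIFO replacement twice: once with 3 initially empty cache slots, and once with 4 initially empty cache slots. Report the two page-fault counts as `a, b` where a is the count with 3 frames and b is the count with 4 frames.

3 frames: F F . . F . . . . . . F F F → 6 faults.
4 frames: F F . . F . . . . . . F . F → 5 faults.
5 < 6: adding a frame reduced faults, as is typical.

6, 5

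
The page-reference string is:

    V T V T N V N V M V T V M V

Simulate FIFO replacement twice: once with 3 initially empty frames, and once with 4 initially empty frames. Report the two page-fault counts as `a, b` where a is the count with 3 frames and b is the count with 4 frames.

6, 4

3 frames: F F . . F . . . F F F . . . → 6 faults.
4 frames: F F . . F . . . F . . . . . → 4 faults.
4 < 6: adding a frame reduced faults, as is typical.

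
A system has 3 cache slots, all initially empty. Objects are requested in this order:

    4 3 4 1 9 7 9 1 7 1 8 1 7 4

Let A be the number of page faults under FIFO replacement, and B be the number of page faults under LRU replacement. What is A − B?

1

Under FIFO: F F . F F F . . . . F F . F → 8 faults.
Under LRU: F F . F F F . . . . F . . F → 7 faults.
A − B = 8 − 7 = 1.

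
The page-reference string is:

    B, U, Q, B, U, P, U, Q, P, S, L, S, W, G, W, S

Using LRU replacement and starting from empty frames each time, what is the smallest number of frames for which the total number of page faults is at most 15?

2

f=1: 16 faults
f=2: 13 faults
f=3: 9 faults
f=4: 8 faults
f=5: 8 faults
f=6: 8 faults
f=7: 8 faults
f=8: 8 faults
Smallest f with faults ≤ 15 is 2.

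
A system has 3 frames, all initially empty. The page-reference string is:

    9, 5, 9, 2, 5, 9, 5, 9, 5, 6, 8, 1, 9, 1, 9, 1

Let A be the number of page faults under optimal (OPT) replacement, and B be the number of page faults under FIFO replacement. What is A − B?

-1

Under OPT: F F . F . . . . . F F F . . . . → 6 faults.
Under FIFO: F F . F . . . . . F F F F . . . → 7 faults.
A − B = 6 − 7 = -1.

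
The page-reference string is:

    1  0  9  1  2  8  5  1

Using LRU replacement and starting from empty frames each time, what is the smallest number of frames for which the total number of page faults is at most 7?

3

f=1: 8 faults
f=2: 8 faults
f=3: 7 faults
f=4: 6 faults
f=5: 6 faults
f=6: 6 faults
Smallest f with faults ≤ 7 is 3.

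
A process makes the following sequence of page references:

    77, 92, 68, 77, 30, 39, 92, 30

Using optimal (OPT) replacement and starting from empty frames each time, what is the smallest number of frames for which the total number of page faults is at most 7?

2

f=1: 8 faults
f=2: 6 faults
f=3: 5 faults
f=4: 5 faults
f=5: 5 faults
Smallest f with faults ≤ 7 is 2.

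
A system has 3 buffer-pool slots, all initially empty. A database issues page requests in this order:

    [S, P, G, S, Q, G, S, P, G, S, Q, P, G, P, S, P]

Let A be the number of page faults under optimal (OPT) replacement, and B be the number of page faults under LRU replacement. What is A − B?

Under OPT: F F F . F . . F . . F . . . F . → 7 faults.
Under LRU: F F F . F . . F . . F F F . F . → 9 faults.
A − B = 7 − 9 = -2.

-2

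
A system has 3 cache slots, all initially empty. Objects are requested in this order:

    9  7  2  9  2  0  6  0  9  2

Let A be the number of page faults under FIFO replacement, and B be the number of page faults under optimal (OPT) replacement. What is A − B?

Under FIFO: F F F . . F F . F F → 7 faults.
Under OPT: F F F . . F F . . F → 6 faults.
A − B = 7 − 6 = 1.

1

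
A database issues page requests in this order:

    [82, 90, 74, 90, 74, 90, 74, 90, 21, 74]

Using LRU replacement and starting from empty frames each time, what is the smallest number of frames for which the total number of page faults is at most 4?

f=1: 10 faults
f=2: 5 faults
f=3: 4 faults
f=4: 4 faults
Smallest f with faults ≤ 4 is 3.

3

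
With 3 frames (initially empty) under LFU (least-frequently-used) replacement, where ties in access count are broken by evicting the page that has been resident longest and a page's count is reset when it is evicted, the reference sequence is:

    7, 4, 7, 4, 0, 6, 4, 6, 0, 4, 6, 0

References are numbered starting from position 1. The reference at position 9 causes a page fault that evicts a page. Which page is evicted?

pos 1: 7: miss, frames {7}
pos 2: 4: miss, frames {7,4}
pos 3: 7: hit
pos 4: 4: hit
pos 5: 0: miss, frames {7,4,0}
pos 6: 6: miss, evict 0, frames {7,4,6}
pos 7: 4: hit
pos 8: 6: hit
pos 9: 0: miss, evict 7, frames {4,6,0}
At position 9, page 7 is evicted.

7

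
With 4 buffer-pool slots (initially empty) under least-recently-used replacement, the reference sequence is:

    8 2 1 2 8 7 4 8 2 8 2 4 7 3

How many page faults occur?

8 → miss, frames {8}
2 → miss, frames {8,2}
1 → miss, frames {8,2,1}
2 → hit
8 → hit
7 → miss, frames {1,2,8,7}
4 → miss, evict 1, frames {2,8,7,4}
8 → hit
2 → hit
8 → hit
2 → hit
4 → hit
7 → hit
3 → miss, evict 8, frames {2,4,7,3}
Page faults: 6.

6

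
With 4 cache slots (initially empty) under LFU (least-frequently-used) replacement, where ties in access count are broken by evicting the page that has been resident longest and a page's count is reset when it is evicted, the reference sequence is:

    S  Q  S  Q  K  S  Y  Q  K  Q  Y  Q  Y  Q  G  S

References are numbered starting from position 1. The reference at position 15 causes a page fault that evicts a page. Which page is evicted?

pos 1: S → fault, frames {S}
pos 2: Q → fault, frames {S,Q}
pos 3: S → hit
pos 4: Q → hit
pos 5: K → fault, frames {S,Q,K}
pos 6: S → hit
pos 7: Y → fault, frames {S,Q,K,Y}
pos 8: Q → hit
pos 9: K → hit
pos 10: Q → hit
pos 11: Y → hit
pos 12: Q → hit
pos 13: Y → hit
pos 14: Q → hit
pos 15: G → fault, evict K, frames {S,Q,Y,G}
At position 15, page K is evicted.

K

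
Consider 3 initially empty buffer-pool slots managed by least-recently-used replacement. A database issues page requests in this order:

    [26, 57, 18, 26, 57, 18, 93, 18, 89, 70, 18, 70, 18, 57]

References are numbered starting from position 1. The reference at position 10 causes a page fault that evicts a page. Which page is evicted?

93

pos 1: 26: fault, frames (26)
pos 2: 57: fault, frames (26 57)
pos 3: 18: fault, frames (26 57 18)
pos 4: 26: hit
pos 5: 57: hit
pos 6: 18: hit
pos 7: 93: fault, evict 26, frames (57 18 93)
pos 8: 18: hit
pos 9: 89: fault, evict 57, frames (93 18 89)
pos 10: 70: fault, evict 93, frames (18 89 70)
At position 10, page 93 is evicted.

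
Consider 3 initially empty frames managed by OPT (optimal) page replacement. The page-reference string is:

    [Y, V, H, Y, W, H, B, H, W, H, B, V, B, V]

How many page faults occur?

6

Y → miss, frames {Y}
V → miss, frames {Y,V}
H → miss, frames {Y,V,H}
Y → hit
W → miss, evict Y, frames {V,H,W}
H → hit
B → miss, evict V, frames {H,W,B}
H → hit
W → hit
H → hit
B → hit
V → miss, evict W, frames {H,B,V}
B → hit
V → hit
Page faults: 6.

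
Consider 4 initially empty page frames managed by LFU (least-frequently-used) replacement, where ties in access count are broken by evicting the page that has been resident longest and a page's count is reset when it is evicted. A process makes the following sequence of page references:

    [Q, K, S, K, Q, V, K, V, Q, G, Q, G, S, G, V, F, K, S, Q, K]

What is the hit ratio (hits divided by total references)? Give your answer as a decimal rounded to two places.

0.55

Q -> fault, frames {Q}
K -> fault, frames {Q,K}
S -> fault, frames {Q,K,S}
K -> hit
Q -> hit
V -> fault, frames {Q,K,S,V}
K -> hit
V -> hit
Q -> hit
G -> fault, evict S, frames {Q,K,V,G}
Q -> hit
G -> hit
S -> fault, evict V, frames {Q,K,G,S}
G -> hit
V -> fault, evict S, frames {Q,K,G,V}
F -> fault, evict V, frames {Q,K,G,F}
K -> hit
S -> fault, evict F, frames {Q,K,G,S}
Q -> hit
K -> hit
Hits: 11 of 20 references → 11/20 = 0.5500.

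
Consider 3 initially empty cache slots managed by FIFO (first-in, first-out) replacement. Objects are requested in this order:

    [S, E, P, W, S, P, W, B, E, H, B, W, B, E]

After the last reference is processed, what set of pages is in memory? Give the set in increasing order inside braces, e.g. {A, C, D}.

{B, E, W}

S: miss, frames [S]
E: miss, frames [S, E]
P: miss, frames [S, E, P]
W: miss, evict S, frames [E, P, W]
S: miss, evict E, frames [P, W, S]
P: hit
W: hit
B: miss, evict P, frames [W, S, B]
E: miss, evict W, frames [S, B, E]
H: miss, evict S, frames [B, E, H]
B: hit
W: miss, evict B, frames [E, H, W]
B: miss, evict E, frames [H, W, B]
E: miss, evict H, frames [W, B, E]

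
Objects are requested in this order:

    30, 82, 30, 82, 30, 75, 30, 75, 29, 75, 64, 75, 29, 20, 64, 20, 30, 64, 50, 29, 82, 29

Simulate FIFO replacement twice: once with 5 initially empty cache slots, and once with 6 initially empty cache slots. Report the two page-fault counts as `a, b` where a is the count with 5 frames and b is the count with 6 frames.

5 frames: F F . . . F . . F . F . . F . . F . F . F F → 10 faults.
6 frames: F F . . . F . . F . F . . F . . . . F . . . → 7 faults.
7 < 10: adding a frame reduced faults, as is typical.

10, 7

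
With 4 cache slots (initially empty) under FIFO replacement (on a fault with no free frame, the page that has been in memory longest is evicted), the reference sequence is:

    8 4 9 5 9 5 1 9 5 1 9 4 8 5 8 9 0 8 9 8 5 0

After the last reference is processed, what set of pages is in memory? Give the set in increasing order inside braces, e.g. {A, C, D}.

8: fault, frames [8]
4: fault, frames [8, 4]
9: fault, frames [8, 4, 9]
5: fault, frames [8, 4, 9, 5]
9: hit
5: hit
1: fault, evict 8, frames [4, 9, 5, 1]
9: hit
5: hit
1: hit
9: hit
4: hit
8: fault, evict 4, frames [9, 5, 1, 8]
5: hit
8: hit
9: hit
0: fault, evict 9, frames [5, 1, 8, 0]
8: hit
9: fault, evict 5, frames [1, 8, 0, 9]
8: hit
5: fault, evict 1, frames [8, 0, 9, 5]
0: hit

{0, 5, 8, 9}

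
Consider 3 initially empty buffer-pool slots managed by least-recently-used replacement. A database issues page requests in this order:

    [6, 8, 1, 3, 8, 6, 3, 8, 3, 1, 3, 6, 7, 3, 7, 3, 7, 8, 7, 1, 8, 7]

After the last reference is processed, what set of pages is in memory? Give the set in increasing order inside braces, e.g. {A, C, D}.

{1, 7, 8}

6 → fault, frames (6)
8 → fault, frames (6 8)
1 → fault, frames (6 8 1)
3 → fault, evict 6, frames (8 1 3)
8 → hit
6 → fault, evict 1, frames (3 8 6)
3 → hit
8 → hit
3 → hit
1 → fault, evict 6, frames (8 3 1)
3 → hit
6 → fault, evict 8, frames (1 3 6)
7 → fault, evict 1, frames (3 6 7)
3 → hit
7 → hit
3 → hit
7 → hit
8 → fault, evict 6, frames (3 7 8)
7 → hit
1 → fault, evict 3, frames (8 7 1)
8 → hit
7 → hit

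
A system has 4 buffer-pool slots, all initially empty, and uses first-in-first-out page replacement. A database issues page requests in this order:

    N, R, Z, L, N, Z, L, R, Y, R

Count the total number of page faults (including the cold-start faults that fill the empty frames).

5

N: miss, frames [N]
R: miss, frames [N, R]
Z: miss, frames [N, R, Z]
L: miss, frames [N, R, Z, L]
N: hit
Z: hit
L: hit
R: hit
Y: miss, evict N, frames [R, Z, L, Y]
R: hit
Page faults: 5.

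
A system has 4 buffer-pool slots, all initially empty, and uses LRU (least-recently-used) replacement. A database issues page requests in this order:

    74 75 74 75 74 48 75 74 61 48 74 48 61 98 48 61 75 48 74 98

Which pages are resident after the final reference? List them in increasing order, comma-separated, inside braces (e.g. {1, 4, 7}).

74 → fault, frames [74]
75 → fault, frames [74, 75]
74 → hit
75 → hit
74 → hit
48 → fault, frames [75, 74, 48]
75 → hit
74 → hit
61 → fault, frames [48, 75, 74, 61]
48 → hit
74 → hit
48 → hit
61 → hit
98 → fault, evict 75, frames [74, 48, 61, 98]
48 → hit
61 → hit
75 → fault, evict 74, frames [98, 48, 61, 75]
48 → hit
74 → fault, evict 98, frames [61, 75, 48, 74]
98 → fault, evict 61, frames [75, 48, 74, 98]

{48, 74, 75, 98}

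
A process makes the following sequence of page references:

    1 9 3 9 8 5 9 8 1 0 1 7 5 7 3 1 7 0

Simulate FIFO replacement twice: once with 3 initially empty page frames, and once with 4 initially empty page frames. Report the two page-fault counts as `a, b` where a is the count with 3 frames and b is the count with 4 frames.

3 frames: F F F . F F F . F F . F F . F F F F → 14 faults.
4 frames: F F F . F F . . F F . F . . F . . . → 9 faults.
9 < 14: adding a frame reduced faults, as is typical.

14, 9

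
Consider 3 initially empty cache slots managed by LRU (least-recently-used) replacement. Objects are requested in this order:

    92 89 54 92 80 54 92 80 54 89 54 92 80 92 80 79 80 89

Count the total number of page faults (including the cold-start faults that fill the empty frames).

92 → fault, frames [92]
89 → fault, frames [92, 89]
54 → fault, frames [92, 89, 54]
92 → hit
80 → fault, evict 89, frames [54, 92, 80]
54 → hit
92 → hit
80 → hit
54 → hit
89 → fault, evict 92, frames [80, 54, 89]
54 → hit
92 → fault, evict 80, frames [89, 54, 92]
80 → fault, evict 89, frames [54, 92, 80]
92 → hit
80 → hit
79 → fault, evict 54, frames [92, 80, 79]
80 → hit
89 → fault, evict 92, frames [79, 80, 89]
Page faults: 9.

9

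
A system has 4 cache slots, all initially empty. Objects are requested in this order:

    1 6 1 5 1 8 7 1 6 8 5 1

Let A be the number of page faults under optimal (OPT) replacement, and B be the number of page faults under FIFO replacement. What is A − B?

-2

Under OPT: F F . F . F F . . . F . → 6 faults.
Under FIFO: F F . F . F F F F . F . → 8 faults.
A − B = 6 − 8 = -2.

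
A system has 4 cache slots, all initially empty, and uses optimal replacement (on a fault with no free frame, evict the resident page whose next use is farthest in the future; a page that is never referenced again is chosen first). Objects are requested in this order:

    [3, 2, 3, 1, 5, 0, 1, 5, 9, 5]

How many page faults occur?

3 → miss, frames {3}
2 → miss, frames {3,2}
3 → hit
1 → miss, frames {3,2,1}
5 → miss, frames {3,2,1,5}
0 → miss, evict 2, frames {3,1,5,0}
1 → hit
5 → hit
9 → miss, evict 0, frames {3,1,5,9}
5 → hit
Page faults: 6.

6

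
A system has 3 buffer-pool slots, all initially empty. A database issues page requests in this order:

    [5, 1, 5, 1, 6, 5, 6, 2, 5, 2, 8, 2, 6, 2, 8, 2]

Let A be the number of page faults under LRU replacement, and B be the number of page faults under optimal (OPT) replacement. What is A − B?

Under LRU: F F . . F . . F . . F . F . . . → 6 faults.
Under OPT: F F . . F . . F . . F . . . . . → 5 faults.
A − B = 6 − 5 = 1.

1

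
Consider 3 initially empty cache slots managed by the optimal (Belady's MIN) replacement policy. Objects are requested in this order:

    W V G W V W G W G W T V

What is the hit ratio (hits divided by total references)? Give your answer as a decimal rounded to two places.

W → fault, frames (W)
V → fault, frames (W V)
G → fault, frames (W V G)
W → hit
V → hit
W → hit
G → hit
W → hit
G → hit
W → hit
T → fault, evict G, frames (W V T)
V → hit
Hits: 8 of 12 references → 8/12 = 0.6667.

0.67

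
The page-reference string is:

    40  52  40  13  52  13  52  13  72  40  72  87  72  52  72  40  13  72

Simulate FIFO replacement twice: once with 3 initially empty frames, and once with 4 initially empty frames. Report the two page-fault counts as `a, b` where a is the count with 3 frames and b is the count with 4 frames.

10, 6

3 frames: F F . F . . . . F F . F . F F F F . → 10 faults.
4 frames: F F . F . . . . F . . F . . . F . . → 6 faults.
6 < 10: adding a frame reduced faults, as is typical.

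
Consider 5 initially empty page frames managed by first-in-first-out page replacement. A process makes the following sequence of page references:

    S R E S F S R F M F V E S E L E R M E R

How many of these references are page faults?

11

S → fault, frames {S}
R → fault, frames {S,R}
E → fault, frames {S,R,E}
S → hit
F → fault, frames {S,R,E,F}
S → hit
R → hit
F → hit
M → fault, frames {S,R,E,F,M}
F → hit
V → fault, evict S, frames {R,E,F,M,V}
E → hit
S → fault, evict R, frames {E,F,M,V,S}
E → hit
L → fault, evict E, frames {F,M,V,S,L}
E → fault, evict F, frames {M,V,S,L,E}
R → fault, evict M, frames {V,S,L,E,R}
M → fault, evict V, frames {S,L,E,R,M}
E → hit
R → hit
Page faults: 11.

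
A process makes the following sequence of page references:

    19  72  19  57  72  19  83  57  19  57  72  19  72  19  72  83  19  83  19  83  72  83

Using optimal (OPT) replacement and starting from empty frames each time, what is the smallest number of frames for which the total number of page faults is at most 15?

2

f=1: 22 faults
f=2: 9 faults
f=3: 5 faults
f=4: 4 faults
Smallest f with faults ≤ 15 is 2.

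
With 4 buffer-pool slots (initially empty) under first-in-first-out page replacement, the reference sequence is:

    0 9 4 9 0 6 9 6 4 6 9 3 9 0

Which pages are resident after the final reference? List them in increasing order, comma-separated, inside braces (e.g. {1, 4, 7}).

0 → fault, frames (0)
9 → fault, frames (0 9)
4 → fault, frames (0 9 4)
9 → hit
0 → hit
6 → fault, frames (0 9 4 6)
9 → hit
6 → hit
4 → hit
6 → hit
9 → hit
3 → fault, evict 0, frames (9 4 6 3)
9 → hit
0 → fault, evict 9, frames (4 6 3 0)

{0, 3, 4, 6}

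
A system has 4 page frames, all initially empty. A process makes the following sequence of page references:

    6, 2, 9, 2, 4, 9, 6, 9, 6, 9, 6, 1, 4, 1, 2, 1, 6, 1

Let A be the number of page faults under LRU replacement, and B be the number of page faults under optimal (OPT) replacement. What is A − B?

1

Under LRU: F F F . F . . . . . . F . . F . . . → 6 faults.
Under OPT: F F F . F . . . . . . F . . . . . . → 5 faults.
A − B = 6 − 5 = 1.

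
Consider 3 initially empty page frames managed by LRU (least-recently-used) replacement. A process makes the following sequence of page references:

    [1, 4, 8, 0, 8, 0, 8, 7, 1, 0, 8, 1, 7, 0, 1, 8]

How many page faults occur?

11

1: miss, frames [1]
4: miss, frames [1, 4]
8: miss, frames [1, 4, 8]
0: miss, evict 1, frames [4, 8, 0]
8: hit
0: hit
8: hit
7: miss, evict 4, frames [0, 8, 7]
1: miss, evict 0, frames [8, 7, 1]
0: miss, evict 8, frames [7, 1, 0]
8: miss, evict 7, frames [1, 0, 8]
1: hit
7: miss, evict 0, frames [8, 1, 7]
0: miss, evict 8, frames [1, 7, 0]
1: hit
8: miss, evict 7, frames [0, 1, 8]
Page faults: 11.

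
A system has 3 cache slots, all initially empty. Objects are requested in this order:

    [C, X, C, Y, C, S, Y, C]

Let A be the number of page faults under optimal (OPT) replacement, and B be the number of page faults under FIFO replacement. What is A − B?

-1

Under OPT: F F . F . F . . → 4 faults.
Under FIFO: F F . F . F . F → 5 faults.
A − B = 4 − 5 = -1.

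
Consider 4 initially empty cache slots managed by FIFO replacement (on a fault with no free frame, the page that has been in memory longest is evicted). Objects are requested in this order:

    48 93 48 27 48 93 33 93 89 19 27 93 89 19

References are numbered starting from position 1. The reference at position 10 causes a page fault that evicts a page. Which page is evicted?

93

pos 1: 48 → miss, frames [48]
pos 2: 93 → miss, frames [48, 93]
pos 3: 48 → hit
pos 4: 27 → miss, frames [48, 93, 27]
pos 5: 48 → hit
pos 6: 93 → hit
pos 7: 33 → miss, frames [48, 93, 27, 33]
pos 8: 93 → hit
pos 9: 89 → miss, evict 48, frames [93, 27, 33, 89]
pos 10: 19 → miss, evict 93, frames [27, 33, 89, 19]
At position 10, page 93 is evicted.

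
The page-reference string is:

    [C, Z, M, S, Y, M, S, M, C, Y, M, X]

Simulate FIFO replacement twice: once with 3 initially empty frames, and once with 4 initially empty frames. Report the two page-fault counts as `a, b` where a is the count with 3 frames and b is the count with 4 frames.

8, 7

3 frames: F F F F F . . . F . F F → 8 faults.
4 frames: F F F F F . . . F . . F → 7 faults.
7 < 8: adding a frame reduced faults, as is typical.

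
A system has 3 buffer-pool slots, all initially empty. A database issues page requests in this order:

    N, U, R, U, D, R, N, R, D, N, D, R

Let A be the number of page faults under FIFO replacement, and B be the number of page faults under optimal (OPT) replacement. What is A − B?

Under FIFO: F F F . F . F . . . . . → 5 faults.
Under OPT: F F F . F . . . . . . . → 4 faults.
A − B = 5 − 4 = 1.

1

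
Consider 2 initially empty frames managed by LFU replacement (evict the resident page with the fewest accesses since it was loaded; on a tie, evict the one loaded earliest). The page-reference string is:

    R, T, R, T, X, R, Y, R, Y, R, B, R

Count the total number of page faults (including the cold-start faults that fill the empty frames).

R → miss, frames {R}
T → miss, frames {R,T}
R → hit
T → hit
X → miss, evict R, frames {T,X}
R → miss, evict X, frames {T,R}
Y → miss, evict R, frames {T,Y}
R → miss, evict Y, frames {T,R}
Y → miss, evict R, frames {T,Y}
R → miss, evict Y, frames {T,R}
B → miss, evict R, frames {T,B}
R → miss, evict B, frames {T,R}
Page faults: 10.

10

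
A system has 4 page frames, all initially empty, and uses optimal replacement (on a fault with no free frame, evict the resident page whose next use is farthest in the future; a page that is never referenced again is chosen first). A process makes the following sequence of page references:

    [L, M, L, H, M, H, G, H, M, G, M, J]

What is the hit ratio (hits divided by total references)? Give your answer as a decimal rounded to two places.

0.58

L -> fault, frames [L]
M -> fault, frames [L, M]
L -> hit
H -> fault, frames [L, M, H]
M -> hit
H -> hit
G -> fault, frames [L, M, H, G]
H -> hit
M -> hit
G -> hit
M -> hit
J -> fault, evict G, frames [L, M, H, J]
Hits: 7 of 12 references → 7/12 = 0.5833.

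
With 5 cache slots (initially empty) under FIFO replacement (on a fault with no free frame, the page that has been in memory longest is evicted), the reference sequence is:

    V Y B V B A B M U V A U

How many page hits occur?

5

V → miss, frames [V]
Y → miss, frames [V, Y]
B → miss, frames [V, Y, B]
V → hit
B → hit
A → miss, frames [V, Y, B, A]
B → hit
M → miss, frames [V, Y, B, A, M]
U → miss, evict V, frames [Y, B, A, M, U]
V → miss, evict Y, frames [B, A, M, U, V]
A → hit
U → hit
Hits: 5.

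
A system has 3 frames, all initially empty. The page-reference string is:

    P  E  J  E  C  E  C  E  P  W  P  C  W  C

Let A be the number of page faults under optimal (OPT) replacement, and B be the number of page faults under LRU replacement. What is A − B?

Under OPT: F F F . F . . . . F . . . . → 5 faults.
Under LRU: F F F . F . . . F F . F . . → 7 faults.
A − B = 5 − 7 = -2.

-2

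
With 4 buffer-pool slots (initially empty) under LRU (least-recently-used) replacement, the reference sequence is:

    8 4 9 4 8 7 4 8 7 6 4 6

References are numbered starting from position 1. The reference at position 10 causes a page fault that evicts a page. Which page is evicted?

9

pos 1: 8: fault, frames {8}
pos 2: 4: fault, frames {8,4}
pos 3: 9: fault, frames {8,4,9}
pos 4: 4: hit
pos 5: 8: hit
pos 6: 7: fault, frames {9,4,8,7}
pos 7: 4: hit
pos 8: 8: hit
pos 9: 7: hit
pos 10: 6: fault, evict 9, frames {4,8,7,6}
At position 10, page 9 is evicted.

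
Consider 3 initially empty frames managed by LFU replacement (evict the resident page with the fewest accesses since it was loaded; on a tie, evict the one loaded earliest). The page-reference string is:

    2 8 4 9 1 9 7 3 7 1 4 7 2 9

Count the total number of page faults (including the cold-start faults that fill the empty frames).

10

2 → fault, frames [2]
8 → fault, frames [2, 8]
4 → fault, frames [2, 8, 4]
9 → fault, evict 2, frames [8, 4, 9]
1 → fault, evict 8, frames [4, 9, 1]
9 → hit
7 → fault, evict 4, frames [9, 1, 7]
3 → fault, evict 1, frames [9, 7, 3]
7 → hit
1 → fault, evict 3, frames [9, 7, 1]
4 → fault, evict 1, frames [9, 7, 4]
7 → hit
2 → fault, evict 4, frames [9, 7, 2]
9 → hit
Page faults: 10.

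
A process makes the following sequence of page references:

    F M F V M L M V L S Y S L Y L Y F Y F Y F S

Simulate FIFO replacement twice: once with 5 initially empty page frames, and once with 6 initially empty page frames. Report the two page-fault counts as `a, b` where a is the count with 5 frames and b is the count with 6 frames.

7, 6

5 frames: F F . F . F . . . F F . . . . . F . . . . . → 7 faults.
6 frames: F F . F . F . . . F F . . . . . . . . . . . → 6 faults.
6 < 7: adding a frame reduced faults, as is typical.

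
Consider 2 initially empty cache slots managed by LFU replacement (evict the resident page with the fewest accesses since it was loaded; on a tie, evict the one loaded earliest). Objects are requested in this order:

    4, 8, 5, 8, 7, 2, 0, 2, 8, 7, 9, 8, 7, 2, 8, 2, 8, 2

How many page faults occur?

4 -> fault, frames (4)
8 -> fault, frames (4 8)
5 -> fault, evict 4, frames (8 5)
8 -> hit
7 -> fault, evict 5, frames (8 7)
2 -> fault, evict 7, frames (8 2)
0 -> fault, evict 2, frames (8 0)
2 -> fault, evict 0, frames (8 2)
8 -> hit
7 -> fault, evict 2, frames (8 7)
9 -> fault, evict 7, frames (8 9)
8 -> hit
7 -> fault, evict 9, frames (8 7)
2 -> fault, evict 7, frames (8 2)
8 -> hit
2 -> hit
8 -> hit
2 -> hit
Page faults: 11.

11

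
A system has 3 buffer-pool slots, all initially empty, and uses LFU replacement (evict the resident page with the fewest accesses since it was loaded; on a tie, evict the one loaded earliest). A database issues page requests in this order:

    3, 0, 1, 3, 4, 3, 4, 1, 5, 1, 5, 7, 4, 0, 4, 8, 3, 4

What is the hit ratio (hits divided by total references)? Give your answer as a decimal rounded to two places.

0.44

3 -> miss, frames [3]
0 -> miss, frames [3, 0]
1 -> miss, frames [3, 0, 1]
3 -> hit
4 -> miss, evict 0, frames [3, 1, 4]
3 -> hit
4 -> hit
1 -> hit
5 -> miss, evict 1, frames [3, 4, 5]
1 -> miss, evict 5, frames [3, 4, 1]
5 -> miss, evict 1, frames [3, 4, 5]
7 -> miss, evict 5, frames [3, 4, 7]
4 -> hit
0 -> miss, evict 7, frames [3, 4, 0]
4 -> hit
8 -> miss, evict 0, frames [3, 4, 8]
3 -> hit
4 -> hit
Hits: 8 of 18 references → 8/18 = 0.4444.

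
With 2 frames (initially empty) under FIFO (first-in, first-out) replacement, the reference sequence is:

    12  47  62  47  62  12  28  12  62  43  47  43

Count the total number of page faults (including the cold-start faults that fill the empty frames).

8

12 → fault, frames (12)
47 → fault, frames (12 47)
62 → fault, evict 12, frames (47 62)
47 → hit
62 → hit
12 → fault, evict 47, frames (62 12)
28 → fault, evict 62, frames (12 28)
12 → hit
62 → fault, evict 12, frames (28 62)
43 → fault, evict 28, frames (62 43)
47 → fault, evict 62, frames (43 47)
43 → hit
Page faults: 8.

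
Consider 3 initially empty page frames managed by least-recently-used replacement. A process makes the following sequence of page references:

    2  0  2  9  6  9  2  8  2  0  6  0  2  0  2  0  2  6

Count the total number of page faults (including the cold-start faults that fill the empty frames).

7

2 -> miss, frames [2]
0 -> miss, frames [2, 0]
2 -> hit
9 -> miss, frames [0, 2, 9]
6 -> miss, evict 0, frames [2, 9, 6]
9 -> hit
2 -> hit
8 -> miss, evict 6, frames [9, 2, 8]
2 -> hit
0 -> miss, evict 9, frames [8, 2, 0]
6 -> miss, evict 8, frames [2, 0, 6]
0 -> hit
2 -> hit
0 -> hit
2 -> hit
0 -> hit
2 -> hit
6 -> hit
Page faults: 7.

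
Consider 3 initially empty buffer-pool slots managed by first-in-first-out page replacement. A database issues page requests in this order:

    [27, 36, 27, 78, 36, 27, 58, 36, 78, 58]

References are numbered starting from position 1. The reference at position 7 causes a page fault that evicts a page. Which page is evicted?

27

pos 1: 27: fault, frames (27)
pos 2: 36: fault, frames (27 36)
pos 3: 27: hit
pos 4: 78: fault, frames (27 36 78)
pos 5: 36: hit
pos 6: 27: hit
pos 7: 58: fault, evict 27, frames (36 78 58)
At position 7, page 27 is evicted.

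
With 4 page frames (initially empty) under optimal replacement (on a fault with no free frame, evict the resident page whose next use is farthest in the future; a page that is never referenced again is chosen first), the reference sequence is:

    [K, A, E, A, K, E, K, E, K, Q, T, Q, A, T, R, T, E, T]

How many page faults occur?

6

K -> miss, frames (K)
A -> miss, frames (K A)
E -> miss, frames (K A E)
A -> hit
K -> hit
E -> hit
K -> hit
E -> hit
K -> hit
Q -> miss, frames (K A E Q)
T -> miss, evict K, frames (A E Q T)
Q -> hit
A -> hit
T -> hit
R -> miss, evict Q, frames (A E T R)
T -> hit
E -> hit
T -> hit
Page faults: 6.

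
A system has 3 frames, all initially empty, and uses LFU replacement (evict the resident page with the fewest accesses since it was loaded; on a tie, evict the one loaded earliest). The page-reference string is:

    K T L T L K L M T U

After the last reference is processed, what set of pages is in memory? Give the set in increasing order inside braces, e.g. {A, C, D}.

K -> miss, frames (K)
T -> miss, frames (K T)
L -> miss, frames (K T L)
T -> hit
L -> hit
K -> hit
L -> hit
M -> miss, evict K, frames (T L M)
T -> hit
U -> miss, evict M, frames (T L U)

{L, T, U}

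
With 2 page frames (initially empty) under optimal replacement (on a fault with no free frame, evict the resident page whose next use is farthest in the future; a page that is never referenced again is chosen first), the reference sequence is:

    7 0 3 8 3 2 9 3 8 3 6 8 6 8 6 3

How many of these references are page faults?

7: miss, frames (7)
0: miss, frames (7 0)
3: miss, evict 0, frames (7 3)
8: miss, evict 7, frames (3 8)
3: hit
2: miss, evict 8, frames (3 2)
9: miss, evict 2, frames (3 9)
3: hit
8: miss, evict 9, frames (3 8)
3: hit
6: miss, evict 3, frames (8 6)
8: hit
6: hit
8: hit
6: hit
3: miss, evict 6, frames (8 3)
Page faults: 9.

9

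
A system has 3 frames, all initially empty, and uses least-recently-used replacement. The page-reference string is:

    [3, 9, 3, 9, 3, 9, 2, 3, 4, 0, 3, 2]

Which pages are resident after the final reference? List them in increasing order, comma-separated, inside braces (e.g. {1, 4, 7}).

3 → fault, frames {3}
9 → fault, frames {3,9}
3 → hit
9 → hit
3 → hit
9 → hit
2 → fault, frames {3,9,2}
3 → hit
4 → fault, evict 9, frames {2,3,4}
0 → fault, evict 2, frames {3,4,0}
3 → hit
2 → fault, evict 4, frames {0,3,2}

{0, 2, 3}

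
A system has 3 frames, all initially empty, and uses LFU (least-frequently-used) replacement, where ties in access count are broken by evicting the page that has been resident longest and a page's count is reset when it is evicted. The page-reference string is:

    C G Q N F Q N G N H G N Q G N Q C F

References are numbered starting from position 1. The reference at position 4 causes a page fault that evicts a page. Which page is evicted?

C

pos 1: C -> fault, frames {C}
pos 2: G -> fault, frames {C,G}
pos 3: Q -> fault, frames {C,G,Q}
pos 4: N -> fault, evict C, frames {G,Q,N}
At position 4, page C is evicted.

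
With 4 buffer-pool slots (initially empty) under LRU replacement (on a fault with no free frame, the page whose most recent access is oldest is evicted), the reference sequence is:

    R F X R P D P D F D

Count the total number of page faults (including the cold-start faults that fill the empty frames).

R: fault, frames [R]
F: fault, frames [R, F]
X: fault, frames [R, F, X]
R: hit
P: fault, frames [F, X, R, P]
D: fault, evict F, frames [X, R, P, D]
P: hit
D: hit
F: fault, evict X, frames [R, P, D, F]
D: hit
Page faults: 6.

6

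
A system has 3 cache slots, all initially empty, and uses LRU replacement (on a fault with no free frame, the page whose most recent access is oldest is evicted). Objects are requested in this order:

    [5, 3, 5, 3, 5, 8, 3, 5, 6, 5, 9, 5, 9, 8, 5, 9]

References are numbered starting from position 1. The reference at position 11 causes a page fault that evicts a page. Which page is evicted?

3

pos 1: 5 -> miss, frames {5}
pos 2: 3 -> miss, frames {5,3}
pos 3: 5 -> hit
pos 4: 3 -> hit
pos 5: 5 -> hit
pos 6: 8 -> miss, frames {3,5,8}
pos 7: 3 -> hit
pos 8: 5 -> hit
pos 9: 6 -> miss, evict 8, frames {3,5,6}
pos 10: 5 -> hit
pos 11: 9 -> miss, evict 3, frames {6,5,9}
At position 11, page 3 is evicted.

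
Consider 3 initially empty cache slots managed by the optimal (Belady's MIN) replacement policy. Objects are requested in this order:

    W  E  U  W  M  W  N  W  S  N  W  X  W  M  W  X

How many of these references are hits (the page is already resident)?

8

W: miss, frames [W]
E: miss, frames [W, E]
U: miss, frames [W, E, U]
W: hit
M: miss, evict U, frames [W, E, M]
W: hit
N: miss, evict E, frames [W, M, N]
W: hit
S: miss, evict M, frames [W, N, S]
N: hit
W: hit
X: miss, evict S, frames [W, N, X]
W: hit
M: miss, evict N, frames [W, X, M]
W: hit
X: hit
Hits: 8.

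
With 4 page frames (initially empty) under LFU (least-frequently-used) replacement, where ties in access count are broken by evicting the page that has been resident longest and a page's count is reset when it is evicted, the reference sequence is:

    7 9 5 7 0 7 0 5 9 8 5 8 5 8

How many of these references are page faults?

7: miss, frames [7]
9: miss, frames [7, 9]
5: miss, frames [7, 9, 5]
7: hit
0: miss, frames [7, 9, 5, 0]
7: hit
0: hit
5: hit
9: hit
8: miss, evict 9, frames [7, 5, 0, 8]
5: hit
8: hit
5: hit
8: hit
Page faults: 5.

5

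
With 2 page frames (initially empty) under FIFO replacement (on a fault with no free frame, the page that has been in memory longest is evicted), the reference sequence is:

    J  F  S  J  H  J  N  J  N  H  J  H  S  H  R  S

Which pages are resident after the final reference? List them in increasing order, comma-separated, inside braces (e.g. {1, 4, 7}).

{R, S}

J -> miss, frames (J)
F -> miss, frames (J F)
S -> miss, evict J, frames (F S)
J -> miss, evict F, frames (S J)
H -> miss, evict S, frames (J H)
J -> hit
N -> miss, evict J, frames (H N)
J -> miss, evict H, frames (N J)
N -> hit
H -> miss, evict N, frames (J H)
J -> hit
H -> hit
S -> miss, evict J, frames (H S)
H -> hit
R -> miss, evict H, frames (S R)
S -> hit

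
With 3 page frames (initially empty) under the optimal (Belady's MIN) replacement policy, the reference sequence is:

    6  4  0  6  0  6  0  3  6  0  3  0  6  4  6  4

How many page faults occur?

5

6: fault, frames (6)
4: fault, frames (6 4)
0: fault, frames (6 4 0)
6: hit
0: hit
6: hit
0: hit
3: fault, evict 4, frames (6 0 3)
6: hit
0: hit
3: hit
0: hit
6: hit
4: fault, evict 3, frames (6 0 4)
6: hit
4: hit
Page faults: 5.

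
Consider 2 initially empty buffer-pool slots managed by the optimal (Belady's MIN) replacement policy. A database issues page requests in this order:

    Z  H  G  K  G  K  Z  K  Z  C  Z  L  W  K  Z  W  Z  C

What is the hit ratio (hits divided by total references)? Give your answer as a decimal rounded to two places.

Z → miss, frames {Z}
H → miss, frames {Z,H}
G → miss, evict H, frames {Z,G}
K → miss, evict Z, frames {G,K}
G → hit
K → hit
Z → miss, evict G, frames {K,Z}
K → hit
Z → hit
C → miss, evict K, frames {Z,C}
Z → hit
L → miss, evict C, frames {Z,L}
W → miss, evict L, frames {Z,W}
K → miss, evict W, frames {Z,K}
Z → hit
W → miss, evict K, frames {Z,W}
Z → hit
C → miss, evict W, frames {Z,C}
Hits: 7 of 18 references → 7/18 = 0.3889.

0.39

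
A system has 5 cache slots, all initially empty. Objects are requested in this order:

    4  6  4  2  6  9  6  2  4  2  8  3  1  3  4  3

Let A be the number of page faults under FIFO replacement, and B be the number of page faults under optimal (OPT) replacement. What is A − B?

Under FIFO: F F . F . F . . . . F F F . F . → 8 faults.
Under OPT: F F . F . F . . . . F F F . . . → 7 faults.
A − B = 8 − 7 = 1.

1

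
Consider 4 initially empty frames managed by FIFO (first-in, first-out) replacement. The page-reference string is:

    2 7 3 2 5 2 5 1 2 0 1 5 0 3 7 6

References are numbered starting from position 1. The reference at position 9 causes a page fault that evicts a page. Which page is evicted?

pos 1: 2 → miss, frames [2]
pos 2: 7 → miss, frames [2, 7]
pos 3: 3 → miss, frames [2, 7, 3]
pos 4: 2 → hit
pos 5: 5 → miss, frames [2, 7, 3, 5]
pos 6: 2 → hit
pos 7: 5 → hit
pos 8: 1 → miss, evict 2, frames [7, 3, 5, 1]
pos 9: 2 → miss, evict 7, frames [3, 5, 1, 2]
At position 9, page 7 is evicted.

7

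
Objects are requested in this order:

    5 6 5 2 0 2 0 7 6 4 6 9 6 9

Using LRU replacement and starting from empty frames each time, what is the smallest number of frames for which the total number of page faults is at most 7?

5

f=1: 14 faults
f=2: 8 faults
f=3: 8 faults
f=4: 8 faults
f=5: 7 faults
f=6: 7 faults
f=7: 7 faults
Smallest f with faults ≤ 7 is 5.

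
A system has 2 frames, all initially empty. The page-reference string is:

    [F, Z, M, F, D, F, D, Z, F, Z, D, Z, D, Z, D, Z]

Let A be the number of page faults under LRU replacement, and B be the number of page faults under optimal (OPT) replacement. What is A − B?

2

Under LRU: F F F F F . . F F . F . . . . . → 8 faults.
Under OPT: F F F . F . . F . . F . . . . . → 6 faults.
A − B = 8 − 6 = 2.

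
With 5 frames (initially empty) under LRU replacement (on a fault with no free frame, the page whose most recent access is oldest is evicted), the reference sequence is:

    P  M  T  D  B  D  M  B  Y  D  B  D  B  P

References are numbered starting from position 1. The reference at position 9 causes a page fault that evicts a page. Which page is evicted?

P

pos 1: P → fault, frames {P}
pos 2: M → fault, frames {P,M}
pos 3: T → fault, frames {P,M,T}
pos 4: D → fault, frames {P,M,T,D}
pos 5: B → fault, frames {P,M,T,D,B}
pos 6: D → hit
pos 7: M → hit
pos 8: B → hit
pos 9: Y → fault, evict P, frames {T,D,M,B,Y}
At position 9, page P is evicted.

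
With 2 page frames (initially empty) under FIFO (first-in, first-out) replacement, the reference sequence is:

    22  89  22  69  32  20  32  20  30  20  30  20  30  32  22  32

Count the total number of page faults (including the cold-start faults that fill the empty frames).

22 -> fault, frames (22)
89 -> fault, frames (22 89)
22 -> hit
69 -> fault, evict 22, frames (89 69)
32 -> fault, evict 89, frames (69 32)
20 -> fault, evict 69, frames (32 20)
32 -> hit
20 -> hit
30 -> fault, evict 32, frames (20 30)
20 -> hit
30 -> hit
20 -> hit
30 -> hit
32 -> fault, evict 20, frames (30 32)
22 -> fault, evict 30, frames (32 22)
32 -> hit
Page faults: 8.

8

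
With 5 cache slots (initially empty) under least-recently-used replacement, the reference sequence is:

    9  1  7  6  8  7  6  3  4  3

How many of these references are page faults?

7

9: fault, frames [9]
1: fault, frames [9, 1]
7: fault, frames [9, 1, 7]
6: fault, frames [9, 1, 7, 6]
8: fault, frames [9, 1, 7, 6, 8]
7: hit
6: hit
3: fault, evict 9, frames [1, 8, 7, 6, 3]
4: fault, evict 1, frames [8, 7, 6, 3, 4]
3: hit
Page faults: 7.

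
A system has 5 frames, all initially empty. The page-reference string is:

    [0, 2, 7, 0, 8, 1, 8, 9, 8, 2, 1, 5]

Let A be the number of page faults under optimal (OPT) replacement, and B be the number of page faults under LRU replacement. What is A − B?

Under OPT: F F F . F F . F . . . F → 7 faults.
Under LRU: F F F . F F . F . F . F → 8 faults.
A − B = 7 − 8 = -1.

-1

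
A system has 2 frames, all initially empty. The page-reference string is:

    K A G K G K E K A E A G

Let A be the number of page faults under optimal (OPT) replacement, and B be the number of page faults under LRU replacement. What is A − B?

Under OPT: F F F . . . F . F . . F → 6 faults.
Under LRU: F F F F . . F . F F . F → 8 faults.
A − B = 6 − 8 = -2.

-2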